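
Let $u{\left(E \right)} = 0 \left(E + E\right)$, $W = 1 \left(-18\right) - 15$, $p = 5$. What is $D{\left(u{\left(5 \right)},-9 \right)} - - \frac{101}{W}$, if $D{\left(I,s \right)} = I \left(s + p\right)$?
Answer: $- \frac{101}{33} \approx -3.0606$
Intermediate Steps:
$W = -33$ ($W = -18 - 15 = -33$)
$u{\left(E \right)} = 0$ ($u{\left(E \right)} = 0 \cdot 2 E = 0$)
$D{\left(I,s \right)} = I \left(5 + s\right)$ ($D{\left(I,s \right)} = I \left(s + 5\right) = I \left(5 + s\right)$)
$D{\left(u{\left(5 \right)},-9 \right)} - - \frac{101}{W} = 0 \left(5 - 9\right) - - \frac{101}{-33} = 0 \left(-4\right) - \left(-101\right) \left(- \frac{1}{33}\right) = 0 - \frac{101}{33} = - \frac{101}{33}$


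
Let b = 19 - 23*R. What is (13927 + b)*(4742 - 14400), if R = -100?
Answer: -156903868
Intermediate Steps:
b = 2319 (b = 19 - 23*(-100) = 19 + 2300 = 2319)
(13927 + b)*(4742 - 14400) = (13927 + 2319)*(4742 - 14400) = 16246*(-9658) = -156903868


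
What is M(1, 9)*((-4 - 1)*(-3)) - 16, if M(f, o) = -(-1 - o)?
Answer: 134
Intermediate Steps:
M(f, o) = 1 + o
M(1, 9)*((-4 - 1)*(-3)) - 16 = (1 + 9)*((-4 - 1)*(-3)) - 16 = 10*(-5*(-3)) - 16 = 10*15 - 16 = 150 - 16 = 134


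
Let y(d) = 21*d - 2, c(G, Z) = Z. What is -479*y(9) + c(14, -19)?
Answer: -89592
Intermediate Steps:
y(d) = -2 + 21*d
-479*y(9) + c(14, -19) = -479*(-2 + 21*9) - 19 = -479*(-2 + 189) - 19 = -479*187 - 19 = -89573 - 19 = -89592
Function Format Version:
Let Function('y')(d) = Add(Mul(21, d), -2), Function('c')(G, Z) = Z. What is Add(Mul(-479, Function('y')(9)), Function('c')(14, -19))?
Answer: -89592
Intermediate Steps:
Function('y')(d) = Add(-2, Mul(21, d))
Add(Mul(-479, Function('y')(9)), Function('c')(14, -19)) = Add(Mul(-479, Add(-2, Mul(21, 9))), -19) = Add(Mul(-479, Add(-2, 189)), -19) = Add(Mul(-479, 187), -19) = Add(-89573, -19) = -89592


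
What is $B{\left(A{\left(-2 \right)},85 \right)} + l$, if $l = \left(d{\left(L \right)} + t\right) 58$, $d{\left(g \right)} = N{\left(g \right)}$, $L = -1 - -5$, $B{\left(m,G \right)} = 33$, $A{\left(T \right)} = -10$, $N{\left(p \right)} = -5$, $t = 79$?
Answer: $4325$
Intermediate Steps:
$L = 4$ ($L = -1 + 5 = 4$)
$d{\left(g \right)} = -5$
$l = 4292$ ($l = \left(-5 + 79\right) 58 = 74 \cdot 58 = 4292$)
$B{\left(A{\left(-2 \right)},85 \right)} + l = 33 + 4292 = 4325$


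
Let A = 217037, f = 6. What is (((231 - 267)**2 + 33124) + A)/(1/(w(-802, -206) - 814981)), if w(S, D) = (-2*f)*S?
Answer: -202512655149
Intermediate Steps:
w(S, D) = -12*S (w(S, D) = (-2*6)*S = -12*S)
(((231 - 267)**2 + 33124) + A)/(1/(w(-802, -206) - 814981)) = (((231 - 267)**2 + 33124) + 217037)/(1/(-12*(-802) - 814981)) = (((-36)**2 + 33124) + 217037)/(1/(9624 - 814981)) = ((1296 + 33124) + 217037)/(1/(-805357)) = (34420 + 217037)/(-1/805357) = 251457*(-805357) = -202512655149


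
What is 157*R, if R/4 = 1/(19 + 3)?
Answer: 314/11 ≈ 28.545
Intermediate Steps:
R = 2/11 (R = 4/(19 + 3) = 4/22 = 4*(1/22) = 2/11 ≈ 0.18182)
157*R = 157*(2/11) = 314/11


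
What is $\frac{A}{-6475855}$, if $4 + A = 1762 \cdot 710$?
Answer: $- \frac{1251016}{6475855} \approx -0.19318$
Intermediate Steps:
$A = 1251016$ ($A = -4 + 1762 \cdot 710 = -4 + 1251020 = 1251016$)
$\frac{A}{-6475855} = \frac{1251016}{-6475855} = 1251016 \left(- \frac{1}{6475855}\right) = - \frac{1251016}{6475855}$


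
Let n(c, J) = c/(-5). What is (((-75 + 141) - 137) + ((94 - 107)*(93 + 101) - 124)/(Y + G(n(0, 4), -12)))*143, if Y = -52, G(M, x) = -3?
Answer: -16367/5 ≈ -3273.4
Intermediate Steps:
n(c, J) = -c/5 (n(c, J) = c*(-⅕) = -c/5)
(((-75 + 141) - 137) + ((94 - 107)*(93 + 101) - 124)/(Y + G(n(0, 4), -12)))*143 = (((-75 + 141) - 137) + ((94 - 107)*(93 + 101) - 124)/(-52 - 3))*143 = ((66 - 137) + (-13*194 - 124)/(-55))*143 = (-71 + (-2522 - 124)*(-1/55))*143 = (-71 - 2646*(-1/55))*143 = (-71 + 2646/55)*143 = -1259/55*143 = -16367/5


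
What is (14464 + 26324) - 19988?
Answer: 20800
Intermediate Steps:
(14464 + 26324) - 19988 = 40788 - 19988 = 20800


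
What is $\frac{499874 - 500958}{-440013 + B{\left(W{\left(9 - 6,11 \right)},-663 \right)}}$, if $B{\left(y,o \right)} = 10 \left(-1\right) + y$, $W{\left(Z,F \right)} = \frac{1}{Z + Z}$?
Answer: $\frac{6504}{2640137} \approx 0.0024635$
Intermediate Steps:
$W{\left(Z,F \right)} = \frac{1}{2 Z}$
$B{\left(y,o \right)} = -10 + y$
$\frac{499874 - 500958}{-440013 + B{\left(W{\left(9 - 6,11 \right)},-663 \right)}} = \frac{499874 - 500958}{-440013 - \left(10 - \frac{1}{2 \left(9 - 6\right)}\right)} = - \frac{1084}{-440013 - \left(10 - \frac{1}{2 \cdot 3}\right)} = - \frac{1084}{-440013 + \left(-10 + \frac{1}{2} \cdot \frac{1}{3}\right)} = - \frac{1084}{-440013 + \left(-10 + \frac{1}{6}\right)} = - \frac{1084}{-440013 - \frac{59}{6}} = - \frac{1084}{- \frac{2640137}{6}} = \left(-1084\right) \left(- \frac{6}{2640137}\right) = \frac{6504}{2640137}$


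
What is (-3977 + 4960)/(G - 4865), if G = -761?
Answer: -983/5626 ≈ -0.17472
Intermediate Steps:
(-3977 + 4960)/(G - 4865) = (-3977 + 4960)/(-761 - 4865) = 983/(-5626) = 983*(-1/5626) = -983/5626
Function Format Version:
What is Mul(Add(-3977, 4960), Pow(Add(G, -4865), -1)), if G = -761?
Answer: Rational(-983, 5626) ≈ -0.17472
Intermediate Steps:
Mul(Add(-3977, 4960), Pow(Add(G, -4865), -1)) = Mul(Add(-3977, 4960), Pow(Add(-761, -4865), -1)) = Mul(983, Pow(-5626, -1)) = Mul(983, Rational(-1, 5626)) = Rational(-983, 5626)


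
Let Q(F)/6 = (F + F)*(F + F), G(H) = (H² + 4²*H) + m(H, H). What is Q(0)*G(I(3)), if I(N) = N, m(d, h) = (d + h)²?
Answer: 0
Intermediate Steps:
G(H) = 5*H² + 16*H (G(H) = (H² + 4²*H) + (H + H)² = (H² + 16*H) + (2*H)² = (H² + 16*H) + 4*H² = 5*H² + 16*H)
Q(F) = 24*F² (Q(F) = 6*((F + F)*(F + F)) = 6*((2*F)*(2*F)) = 6*(4*F²) = 24*F²)
Q(0)*G(I(3)) = (24*0²)*(3*(16 + 5*3)) = (24*0)*(3*(16 + 15)) = 0*(3*31) = 0*93 = 0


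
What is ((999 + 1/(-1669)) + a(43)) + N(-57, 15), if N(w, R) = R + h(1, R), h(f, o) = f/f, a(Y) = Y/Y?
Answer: 1695703/1669 ≈ 1016.0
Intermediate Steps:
a(Y) = 1
h(f, o) = 1
N(w, R) = 1 + R (N(w, R) = R + 1 = 1 + R)
((999 + 1/(-1669)) + a(43)) + N(-57, 15) = ((999 + 1/(-1669)) + 1) + (1 + 15) = ((999 - 1/1669) + 1) + 16 = (1667330/1669 + 1) + 16 = 1668999/1669 + 16 = 1695703/1669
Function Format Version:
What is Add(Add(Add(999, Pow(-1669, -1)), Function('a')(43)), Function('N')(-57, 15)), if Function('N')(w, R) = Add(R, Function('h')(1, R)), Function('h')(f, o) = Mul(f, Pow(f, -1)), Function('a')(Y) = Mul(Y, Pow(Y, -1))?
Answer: Rational(1695703, 1669) ≈ 1016.0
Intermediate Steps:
Function('a')(Y) = 1
Function('h')(f, o) = 1
Function('N')(w, R) = Add(1, R) (Function('N')(w, R) = Add(R, 1) = Add(1, R))
Add(Add(Add(999, Pow(-1669, -1)), Function('a')(43)), Function('N')(-57, 15)) = Add(Add(Add(999, Pow(-1669, -1)), 1), Add(1, 15)) = Add(Add(Add(999, Rational(-1, 1669)), 1), 16) = Add(Add(Rational(1667330, 1669), 1), 16) = Add(Rational(1668999, 1669), 16) = Rational(1695703, 1669)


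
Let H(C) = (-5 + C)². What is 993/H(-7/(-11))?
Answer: 40051/768 ≈ 52.150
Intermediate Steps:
993/H(-7/(-11)) = 993/((-5 - 7/(-11))²) = 993/((-5 - 7*(-1/11))²) = 993/((-5 + 7/11)²) = 993/((-48/11)²) = 993/(2304/121) = 993*(121/2304) = 40051/768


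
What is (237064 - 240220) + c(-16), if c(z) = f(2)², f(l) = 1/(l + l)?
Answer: -50495/16 ≈ -3155.9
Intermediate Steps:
f(l) = 1/(2*l)
c(z) = 1/16 (c(z) = ((½)/2)² = ((½)*(½))² = (¼)² = 1/16)
(237064 - 240220) + c(-16) = (237064 - 240220) + 1/16 = -3156 + 1/16 = -50495/16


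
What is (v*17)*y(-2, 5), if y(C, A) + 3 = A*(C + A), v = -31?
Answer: -6324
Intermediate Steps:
y(C, A) = -3 + A*(A + C) (y(C, A) = -3 + A*(C + A) = -3 + A*(A + C))
(v*17)*y(-2, 5) = (-31*17)*(-3 + 5**2 + 5*(-2)) = -527*(-3 + 25 - 10) = -527*12 = -6324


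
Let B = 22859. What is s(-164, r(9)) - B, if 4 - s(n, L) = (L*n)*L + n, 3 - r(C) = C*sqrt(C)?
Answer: 71773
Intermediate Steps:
r(C) = 3 - C**(3/2) (r(C) = 3 - C*sqrt(C) = 3 - C**(3/2))
s(n, L) = 4 - n - n*L**2 (s(n, L) = 4 - ((L*n)*L + n) = 4 - (n*L**2 + n) = 4 - (n + n*L**2) = 4 + (-n - n*L**2) = 4 - n - n*L**2)
s(-164, r(9)) - B = (4 - 1*(-164) - 1*(-164)*(3 - 9**(3/2))**2) - 1*22859 = (4 + 164 - 1*(-164)*(3 - 1*27)**2) - 22859 = (4 + 164 - 1*(-164)*(3 - 27)**2) - 22859 = (4 + 164 - 1*(-164)*(-24)**2) - 22859 = (4 + 164 - 1*(-164)*576) - 22859 = (4 + 164 + 94464) - 22859 = 94632 - 22859 = 71773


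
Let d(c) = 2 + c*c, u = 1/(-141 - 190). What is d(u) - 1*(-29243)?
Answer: 3204111446/109561 ≈ 29245.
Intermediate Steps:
u = -1/331 (u = 1/(-331) = -1/331 ≈ -0.0030211)
d(c) = 2 + c²
d(u) - 1*(-29243) = (2 + (-1/331)²) - 1*(-29243) = (2 + 1/109561) + 29243 = 219123/109561 + 29243 = 3204111446/109561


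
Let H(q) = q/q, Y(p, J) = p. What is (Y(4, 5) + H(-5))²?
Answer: 25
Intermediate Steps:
H(q) = 1
(Y(4, 5) + H(-5))² = (4 + 1)² = 5² = 25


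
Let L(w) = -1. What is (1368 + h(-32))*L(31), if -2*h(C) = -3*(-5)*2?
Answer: -1353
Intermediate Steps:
h(C) = -15 (h(C) = -(-3*(-5))*2/2 = -15*2/2 = -½*30 = -15)
(1368 + h(-32))*L(31) = (1368 - 15)*(-1) = 1353*(-1) = -1353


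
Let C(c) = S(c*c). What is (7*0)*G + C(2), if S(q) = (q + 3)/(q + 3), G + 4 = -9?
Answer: 1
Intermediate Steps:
G = -13 (G = -4 - 9 = -13)
S(q) = 1 (S(q) = (3 + q)/(3 + q) = 1)
C(c) = 1
(7*0)*G + C(2) = (7*0)*(-13) + 1 = 0*(-13) + 1 = 0 + 1 = 1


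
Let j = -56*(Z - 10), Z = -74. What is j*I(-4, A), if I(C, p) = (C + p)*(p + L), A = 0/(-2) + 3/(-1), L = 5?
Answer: -65856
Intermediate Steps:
j = 4704 (j = -56*(-74 - 10) = -56*(-84) = 4704)
A = -3 (A = 0*(-1/2) + 3*(-1) = 0 - 3 = -3)
I(C, p) = (5 + p)*(C + p) (I(C, p) = (C + p)*(p + 5) = (C + p)*(5 + p) = (5 + p)*(C + p))
j*I(-4, A) = 4704*((-3)**2 + 5*(-4) + 5*(-3) - 4*(-3)) = 4704*(9 - 20 - 15 + 12) = 4704*(-14) = -65856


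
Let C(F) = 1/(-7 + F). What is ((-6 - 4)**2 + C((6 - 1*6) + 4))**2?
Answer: 89401/9 ≈ 9933.4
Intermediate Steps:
((-6 - 4)**2 + C((6 - 1*6) + 4))**2 = ((-6 - 4)**2 + 1/(-7 + ((6 - 1*6) + 4)))**2 = ((-10)**2 + 1/(-7 + ((6 - 6) + 4)))**2 = (100 + 1/(-7 + (0 + 4)))**2 = (100 + 1/(-7 + 4))**2 = (100 + 1/(-3))**2 = (100 - 1/3)**2 = (299/3)**2 = 89401/9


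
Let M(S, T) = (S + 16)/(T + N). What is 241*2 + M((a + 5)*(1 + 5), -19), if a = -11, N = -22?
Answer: 19782/41 ≈ 482.49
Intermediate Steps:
M(S, T) = (16 + S)/(-22 + T) (M(S, T) = (S + 16)/(T - 22) = (16 + S)/(-22 + T))
241*2 + M((a + 5)*(1 + 5), -19) = 241*2 + (16 + (-11 + 5)*(1 + 5))/(-22 - 19) = 482 + (16 - 6*6)/(-41) = 482 - (16 - 36)/41 = 482 - 1/41*(-20) = 482 + 20/41 = 19782/41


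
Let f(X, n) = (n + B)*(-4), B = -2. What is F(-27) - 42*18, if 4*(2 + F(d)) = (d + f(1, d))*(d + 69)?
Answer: 353/2 ≈ 176.50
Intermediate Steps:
f(X, n) = 8 - 4*n (f(X, n) = (n - 2)*(-4) = (-2 + n)*(-4) = 8 - 4*n)
F(d) = -2 + (8 - 3*d)*(69 + d)/4 (F(d) = -2 + ((d + (8 - 4*d))*(d + 69))/4 = -2 + ((8 - 3*d)*(69 + d))/4 = -2 + (8 - 3*d)*(69 + d)/4)
F(-27) - 42*18 = (136 - 199/4*(-27) - 3/4*(-27)**2) - 42*18 = (136 + 5373/4 - 3/4*729) - 1*756 = (136 + 5373/4 - 2187/4) - 756 = 1865/2 - 756 = 353/2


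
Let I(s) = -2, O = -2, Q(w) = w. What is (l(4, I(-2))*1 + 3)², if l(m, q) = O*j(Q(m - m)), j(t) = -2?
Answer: 49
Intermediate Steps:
l(m, q) = 4 (l(m, q) = -2*(-2) = 4)
(l(4, I(-2))*1 + 3)² = (4*1 + 3)² = (4 + 3)² = 7² = 49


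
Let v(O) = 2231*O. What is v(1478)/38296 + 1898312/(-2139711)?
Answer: 3491411904923/40971186228 ≈ 85.216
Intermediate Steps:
v(1478)/38296 + 1898312/(-2139711) = (2231*1478)/38296 + 1898312/(-2139711) = 3297418*(1/38296) + 1898312*(-1/2139711) = 1648709/19148 - 1898312/2139711 = 3491411904923/40971186228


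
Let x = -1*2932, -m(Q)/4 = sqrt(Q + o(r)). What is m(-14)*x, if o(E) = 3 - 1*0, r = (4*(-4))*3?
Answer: 11728*I*sqrt(11) ≈ 38897.0*I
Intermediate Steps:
r = -48 (r = -16*3 = -48)
o(E) = 3 (o(E) = 3 + 0 = 3)
m(Q) = -4*sqrt(3 + Q) (m(Q) = -4*sqrt(Q + 3) = -4*sqrt(3 + Q))
x = -2932
m(-14)*x = -4*sqrt(3 - 14)*(-2932) = -4*I*sqrt(11)*(-2932) = 11728*I*sqrt(11)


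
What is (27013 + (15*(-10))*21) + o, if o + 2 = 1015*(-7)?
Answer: 16756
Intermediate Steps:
o = -7107 (o = -2 + 1015*(-7) = -2 - 7105 = -7107)
(27013 + (15*(-10))*21) + o = (27013 + (15*(-10))*21) - 7107 = (27013 - 150*21) - 7107 = (27013 - 3150) - 7107 = 23863 - 7107 = 16756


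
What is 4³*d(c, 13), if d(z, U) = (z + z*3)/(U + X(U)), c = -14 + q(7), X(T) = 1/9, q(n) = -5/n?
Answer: -118656/413 ≈ -287.30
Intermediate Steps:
X(T) = ⅑
c = -103/7 (c = -14 - 5/7 = -103/7 ≈ -14.714)
d(z, U) = 4*z/(⅑ + U) (d(z, U) = (z + z*3)/(U + ⅑) = (z + 3*z)/(⅑ + U) = (4*z)/(⅑ + U) = 4*z/(⅑ + U))
4³*d(c, 13) = 4³*(36*(-103/7)/(1 + 9*13)) = 64*(36*(-103/7)/(1 + 117)) = 64*(36*(-103/7)/118) = 64*(36*(-103/7)*(1/118)) = 64*(-1854/413) = -118656/413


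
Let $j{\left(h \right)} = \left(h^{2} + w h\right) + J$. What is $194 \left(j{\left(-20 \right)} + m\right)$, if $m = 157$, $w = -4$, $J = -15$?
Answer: $120668$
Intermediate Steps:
$j{\left(h \right)} = -15 + h^{2} - 4 h$ ($j{\left(h \right)} = \left(h^{2} - 4 h\right) - 15 = -15 + h^{2} - 4 h$)
$194 \left(j{\left(-20 \right)} + m\right) = 194 \left(\left(-15 + \left(-20\right)^{2} - -80\right) + 157\right) = 194 \left(\left(-15 + 400 + 80\right) + 157\right) = 194 \left(465 + 157\right) = 194 \cdot 622 = 120668$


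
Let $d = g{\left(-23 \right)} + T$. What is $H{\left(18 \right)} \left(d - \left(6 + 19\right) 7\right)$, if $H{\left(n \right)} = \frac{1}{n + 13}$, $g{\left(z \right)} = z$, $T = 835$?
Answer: $\frac{637}{31} \approx 20.548$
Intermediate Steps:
$H{\left(n \right)} = \frac{1}{13 + n}$
$d = 812$ ($d = -23 + 835 = 812$)
$H{\left(18 \right)} \left(d - \left(6 + 19\right) 7\right) = \frac{812 - \left(6 + 19\right) 7}{13 + 18} = \frac{812 - 25 \cdot 7}{31} = \frac{812 - 175}{31} = \frac{1}{31} \cdot 637 = \frac{637}{31}$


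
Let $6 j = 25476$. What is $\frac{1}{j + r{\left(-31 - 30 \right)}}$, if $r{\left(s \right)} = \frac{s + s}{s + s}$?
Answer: $\frac{1}{4247} \approx 0.00023546$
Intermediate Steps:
$j = 4246$ ($j = \frac{1}{6} \cdot 25476 = 4246$)
$r{\left(s \right)} = 1$ ($r{\left(s \right)} = \frac{2 s}{2 s} = 2 s \frac{1}{2 s} = 1$)
$\frac{1}{j + r{\left(-31 - 30 \right)}} = \frac{1}{4246 + 1} = \frac{1}{4247}$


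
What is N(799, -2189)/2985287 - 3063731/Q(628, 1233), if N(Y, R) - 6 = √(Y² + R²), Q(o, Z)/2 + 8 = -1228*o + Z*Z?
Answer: -9146107336633/4472539071678 + √5430122/2985287 ≈ -2.0442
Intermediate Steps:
Q(o, Z) = -16 - 2456*o + 2*Z² (Q(o, Z) = -16 + 2*(-1228*o + Z*Z) = -16 + 2*(-1228*o + Z²) = -16 + 2*(Z² - 1228*o) = -16 + (-2456*o + 2*Z²) = -16 - 2456*o + 2*Z²)
N(Y, R) = 6 + √(R² + Y²) (N(Y, R) = 6 + √(Y² + R²) = 6 + √(R² + Y²))
N(799, -2189)/2985287 - 3063731/Q(628, 1233) = (6 + √((-2189)² + 799²))/2985287 - 3063731/(-16 - 2456*628 + 2*1233²) = (6 + √(4791721 + 638401))*(1/2985287) - 3063731/(-16 - 1542368 + 2*1520289) = (6 + √5430122)*(1/2985287) - 3063731/(-16 - 1542368 + 3040578) = (6/2985287 + √5430122/2985287) - 3063731/1498194 = -9146107336633/4472539071678 + √5430122/2985287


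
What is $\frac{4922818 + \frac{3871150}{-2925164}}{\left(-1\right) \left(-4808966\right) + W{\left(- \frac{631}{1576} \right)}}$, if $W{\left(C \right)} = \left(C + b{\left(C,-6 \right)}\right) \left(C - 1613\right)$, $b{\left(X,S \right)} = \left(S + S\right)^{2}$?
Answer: $\frac{8941622238559465888}{8314006405181374579} \approx 1.0755$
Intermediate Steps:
$b{\left(X,S \right)} = 4 S^{2}$ ($b{\left(X,S \right)} = \left(2 S\right)^{2} = 4 S^{2}$)
$W{\left(C \right)} = \left(-1613 + C\right) \left(144 + C\right)$ ($W{\left(C \right)} = \left(C + 4 \left(-6\right)^{2}\right) \left(C - 1613\right) = \left(C + 4 \cdot 36\right) \left(-1613 + C\right) = \left(C + 144\right) \left(-1613 + C\right) = \left(144 + C\right) \left(-1613 + C\right) = \left(-1613 + C\right) \left(144 + C\right)$)
$\frac{4922818 + \frac{3871150}{-2925164}}{\left(-1\right) \left(-4808966\right) + W{\left(- \frac{631}{1576} \right)}} = \frac{4922818 + \frac{3871150}{-2925164}}{\left(-1\right) \left(-4808966\right) - \left(232272 - \frac{398161}{2483776} + 1469 \left(-631\right) \frac{1}{1576}\right)} = \frac{4922818 + 3871150 \left(- \frac{1}{2925164}\right)}{4808966 - \left(232272 - \frac{398161}{2483776} + 1469 \left(-631\right) \frac{1}{1576}\right)} = \frac{4922818 - \frac{1935575}{1462582}}{4808966 - \left(\frac{365133733}{1576} - \frac{398161}{2483776}\right)} = \frac{7200023060501}{1462582 \left(4808966 + \left(-232272 + \frac{398161}{2483776} + \frac{926939}{1576}\right)\right)} = \frac{7200023060501}{1462582 \left(4808966 - \frac{575450365047}{2483776}\right)} = \frac{7200023060501}{1462582 \cdot \frac{11368943970569}{2483776}} = \frac{7200023060501}{1462582} \cdot \frac{2483776}{11368943970569} = \frac{8941622238559465888}{8314006405181374579}$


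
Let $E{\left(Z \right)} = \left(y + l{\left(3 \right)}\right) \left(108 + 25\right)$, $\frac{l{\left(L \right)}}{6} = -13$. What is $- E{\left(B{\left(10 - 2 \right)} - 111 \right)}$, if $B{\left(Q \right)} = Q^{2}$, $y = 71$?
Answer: $931$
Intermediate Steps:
$l{\left(L \right)} = -78$ ($l{\left(L \right)} = 6 \left(-13\right) = -78$)
$E{\left(Z \right)} = -931$ ($E{\left(Z \right)} = \left(71 - 78\right) \left(108 + 25\right) = \left(-7\right) 133 = -931$)
$- E{\left(B{\left(10 - 2 \right)} - 111 \right)} = \left(-1\right) \left(-931\right) = 931$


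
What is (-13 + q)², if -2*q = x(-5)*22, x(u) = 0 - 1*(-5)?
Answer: 4624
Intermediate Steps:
x(u) = 5 (x(u) = 0 + 5 = 5)
q = -55 (q = -5*22/2 = -½*110 = -55)
(-13 + q)² = (-13 - 55)² = (-68)² = 4624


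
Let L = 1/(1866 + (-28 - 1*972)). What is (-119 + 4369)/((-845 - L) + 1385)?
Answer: 3680500/467639 ≈ 7.8704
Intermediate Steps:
L = 1/866 (L = 1/(1866 + (-28 - 972)) = 1/(1866 - 1000) = 1/866 ≈ 0.0011547)
(-119 + 4369)/((-845 - L) + 1385) = (-119 + 4369)/((-845 - 1*1/866) + 1385) = 4250/((-845 - 1/866) + 1385) = 4250/(-731771/866 + 1385) = 4250/(467639/866) = 4250*(866/467639) = 3680500/467639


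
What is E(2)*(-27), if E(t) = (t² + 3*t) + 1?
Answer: -297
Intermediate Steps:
E(t) = 1 + t² + 3*t
E(2)*(-27) = (1 + 2² + 3*2)*(-27) = (1 + 4 + 6)*(-27) = 11*(-27) = -297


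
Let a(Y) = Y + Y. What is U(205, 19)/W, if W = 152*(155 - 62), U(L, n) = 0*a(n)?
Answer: 0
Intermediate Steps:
a(Y) = 2*Y
U(L, n) = 0 (U(L, n) = 0*(2*n) = 0)
W = 14136 (W = 152*93 = 14136)
U(205, 19)/W = 0/14136 = 0*(1/14136) = 0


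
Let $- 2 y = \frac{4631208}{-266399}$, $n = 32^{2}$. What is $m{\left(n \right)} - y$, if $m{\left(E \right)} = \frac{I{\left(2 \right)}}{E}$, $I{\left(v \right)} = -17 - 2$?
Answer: $- \frac{2376240077}{272792576} \approx -8.7108$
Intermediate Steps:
$n = 1024$
$I{\left(v \right)} = -19$
$m{\left(E \right)} = - \frac{19}{E}$
$y = \frac{2315604}{266399}$ ($y = - \frac{4631208 \frac{1}{-266399}}{2} = - \frac{4631208 \left(- \frac{1}{266399}\right)}{2} = \left(- \frac{1}{2}\right) \left(- \frac{4631208}{266399}\right) = \frac{2315604}{266399} \approx 8.6922$)
$m{\left(n \right)} - y = - \frac{19}{1024} - \frac{2315604}{266399} = - \frac{2376240077}{272792576}$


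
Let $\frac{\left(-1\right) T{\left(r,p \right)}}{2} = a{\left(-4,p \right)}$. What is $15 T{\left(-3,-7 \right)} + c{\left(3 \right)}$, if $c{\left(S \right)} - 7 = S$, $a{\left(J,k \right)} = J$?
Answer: $130$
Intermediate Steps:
$T{\left(r,p \right)} = 8$ ($T{\left(r,p \right)} = \left(-2\right) \left(-4\right) = 8$)
$c{\left(S \right)} = 7 + S$
$15 T{\left(-3,-7 \right)} + c{\left(3 \right)} = 15 \cdot 8 + \left(7 + 3\right) = 120 + 10 = 130$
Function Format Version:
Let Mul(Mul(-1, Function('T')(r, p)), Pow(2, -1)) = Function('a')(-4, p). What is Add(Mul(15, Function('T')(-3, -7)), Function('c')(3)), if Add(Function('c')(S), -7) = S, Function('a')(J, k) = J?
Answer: 130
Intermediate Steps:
Function('T')(r, p) = 8 (Function('T')(r, p) = Mul(-2, -4) = 8)
Function('c')(S) = Add(7, S)
Add(Mul(15, Function('T')(-3, -7)), Function('c')(3)) = Add(Mul(15, 8), Add(7, 3)) = Add(120, 10) = 130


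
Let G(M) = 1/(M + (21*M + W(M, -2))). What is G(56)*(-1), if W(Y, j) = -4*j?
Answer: -1/1240 ≈ -0.00080645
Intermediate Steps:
G(M) = 1/(8 + 22*M) (G(M) = 1/(M + (21*M - 4*(-2))) = 1/(M + (21*M + 8)) = 1/(M + (8 + 21*M)) = 1/(8 + 22*M))
G(56)*(-1) = (1/(2*(4 + 11*56)))*(-1) = (1/(2*(4 + 616)))*(-1) = ((1/2)/620)*(-1) = ((1/2)*(1/620))*(-1) = (1/1240)*(-1) = -1/1240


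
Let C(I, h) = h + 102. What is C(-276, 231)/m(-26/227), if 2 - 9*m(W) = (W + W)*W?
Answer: 51477471/33902 ≈ 1518.4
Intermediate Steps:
C(I, h) = 102 + h
m(W) = 2/9 - 2*W**2/9 (m(W) = 2/9 - (W + W)*W/9 = 2/9 - 2*W*W/9 = 2/9 - 2*W**2/9)
C(-276, 231)/m(-26/227) = (102 + 231)/(2/9 - 2*(-26/227)**2/9) = 333/(2/9 - 2*(-26*1/227)**2/9) = 333/(2/9 - 2*(-26/227)**2/9) = 333/(2/9 - 2/9*676/51529) = 333/(2/9 - 1352/463761) = 333/(33902/154587) = 333*(154587/33902) = 51477471/33902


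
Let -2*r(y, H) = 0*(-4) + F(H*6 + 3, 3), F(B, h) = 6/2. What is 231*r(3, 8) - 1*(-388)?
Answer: 83/2 ≈ 41.500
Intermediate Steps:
F(B, h) = 3 (F(B, h) = 6*(1/2) = 3)
r(y, H) = -3/2 (r(y, H) = -(0*(-4) + 3)/2 = -(0 + 3)/2 = -1/2*3 = -3/2)
231*r(3, 8) - 1*(-388) = 231*(-3/2) - 1*(-388) = -693/2 + 388 = 83/2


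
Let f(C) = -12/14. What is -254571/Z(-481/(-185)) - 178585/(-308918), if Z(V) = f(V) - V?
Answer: 2752476355015/37379078 ≈ 73637.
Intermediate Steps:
f(C) = -6/7 (f(C) = -12*1/14 = -6/7)
Z(V) = -6/7 - V
-254571/Z(-481/(-185)) - 178585/(-308918) = -254571/(-6/7 - (-481)/(-185)) - 178585/(-308918) = -254571/(-6/7 - (-481)*(-1)/185) - 178585*(-1/308918) = -254571/(-6/7 - 1*13/5) + 178585/308918 = -254571/(-6/7 - 13/5) + 178585/308918 = -254571/(-121/35) + 178585/308918 = -254571*(-35/121) + 178585/308918 = 8909985/121 + 178585/308918 = 2752476355015/37379078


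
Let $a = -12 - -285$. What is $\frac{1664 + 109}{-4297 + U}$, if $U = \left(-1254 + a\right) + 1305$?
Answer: $- \frac{1773}{3973} \approx -0.44626$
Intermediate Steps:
$a = 273$ ($a = -12 + 285 = 273$)
$U = 324$ ($U = \left(-1254 + 273\right) + 1305 = -981 + 1305 = 324$)
$\frac{1664 + 109}{-4297 + U} = \frac{1664 + 109}{-4297 + 324} = \frac{1773}{-3973} = 1773 \left(- \frac{1}{3973}\right) = - \frac{1773}{3973}$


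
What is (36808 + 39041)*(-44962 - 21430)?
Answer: -5035766808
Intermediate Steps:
(36808 + 39041)*(-44962 - 21430) = 75849*(-66392) = -5035766808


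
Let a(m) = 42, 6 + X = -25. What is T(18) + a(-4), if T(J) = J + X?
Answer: 29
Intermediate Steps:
X = -31 (X = -6 - 25 = -31)
T(J) = -31 + J (T(J) = J - 31 = -31 + J)
T(18) + a(-4) = (-31 + 18) + 42 = -13 + 42 = 29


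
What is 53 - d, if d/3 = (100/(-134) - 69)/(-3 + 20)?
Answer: 74386/1139 ≈ 65.308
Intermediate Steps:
d = -14019/1139 (d = 3*((100/(-134) - 69)/(-3 + 20)) = 3*((100*(-1/134) - 69)/17) = 3*((-50/67 - 69)*(1/17)) = 3*(-4673/67*1/17) = 3*(-4673/1139) = -14019/1139 ≈ -12.308)
53 - d = 53 - 1*(-14019/1139) = 53 + 14019/1139 = 74386/1139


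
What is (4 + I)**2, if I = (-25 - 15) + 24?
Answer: 144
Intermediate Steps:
I = -16 (I = -40 + 24 = -16)
(4 + I)**2 = (4 - 16)**2 = (-12)**2 = 144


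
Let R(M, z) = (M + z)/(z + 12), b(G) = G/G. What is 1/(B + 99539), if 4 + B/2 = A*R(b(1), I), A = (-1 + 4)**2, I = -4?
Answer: 4/398097 ≈ 1.0048e-5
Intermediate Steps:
b(G) = 1
A = 9 (A = 3**2 = 9)
R(M, z) = (M + z)/(12 + z)
B = -59/4 (B = -8 + 2*(9*((1 - 4)/(12 - 4))) = -8 + 2*(9*(-3/8)) = -8 + 2*(-27/8) = -8 - 27/4 = -59/4 ≈ -14.750)
1/(B + 99539) = 1/(-59/4 + 99539) = 1/(398097/4) = 4/398097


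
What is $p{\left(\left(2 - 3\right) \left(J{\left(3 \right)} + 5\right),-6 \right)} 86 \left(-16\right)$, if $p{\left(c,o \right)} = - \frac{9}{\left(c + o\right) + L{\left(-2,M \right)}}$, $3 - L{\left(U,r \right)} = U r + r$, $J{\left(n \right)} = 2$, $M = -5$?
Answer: $- \frac{4128}{5} \approx -825.6$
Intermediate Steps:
$L{\left(U,r \right)} = 3 - r - U r$ ($L{\left(U,r \right)} = 3 - \left(U r + r\right) = 3 - \left(r + U r\right) = 3 - r - U r$)
$p{\left(c,o \right)} = - \frac{9}{-2 + c + o}$ ($p{\left(c,o \right)} = - \frac{9}{\left(c + o\right) - \left(-8 + 10\right)} = - \frac{9}{\left(c + o\right) + \left(3 + 5 - 10\right)} = - \frac{9}{\left(c + o\right) - 2} = - \frac{9}{-2 + c + o}$)
$p{\left(\left(2 - 3\right) \left(J{\left(3 \right)} + 5\right),-6 \right)} 86 \left(-16\right) = - \frac{9}{-2 + \left(2 - 3\right) \left(2 + 5\right) - 6} \cdot 86 \left(-16\right) = - \frac{9}{-2 - 7 - 6} \cdot 86 \left(-16\right) = - \frac{9}{-15} \cdot 86 \left(-16\right) = \left(-9\right) \left(- \frac{1}{15}\right) 86 \left(-16\right) = \frac{3}{5} \cdot 86 \left(-16\right) = \frac{258}{5} \left(-16\right) = - \frac{4128}{5}$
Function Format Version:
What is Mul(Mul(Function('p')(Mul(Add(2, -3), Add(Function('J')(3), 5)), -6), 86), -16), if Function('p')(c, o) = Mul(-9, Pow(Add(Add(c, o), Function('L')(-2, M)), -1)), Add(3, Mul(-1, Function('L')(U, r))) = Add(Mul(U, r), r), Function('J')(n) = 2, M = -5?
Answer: Rational(-4128, 5) ≈ -825.60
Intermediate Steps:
Function('L')(U, r) = Add(3, Mul(-1, r), Mul(-1, U, r)) (Function('L')(U, r) = Add(3, Mul(-1, Add(Mul(U, r), r))) = Add(3, Mul(-1, Add(r, Mul(U, r)))) = Add(3, Add(Mul(-1, r), Mul(-1, U, r))) = Add(3, Mul(-1, r), Mul(-1, U, r)))
Function('p')(c, o) = Mul(-9, Pow(Add(-2, c, o), -1)) (Function('p')(c, o) = Mul(-9, Pow(Add(Add(c, o), Add(3, Mul(-1, -5), Mul(-1, -2, -5))), -1)) = Mul(-9, Pow(Add(Add(c, o), Add(3, 5, -10)), -1)) = Mul(-9, Pow(Add(Add(c, o), -2), -1)) = Mul(-9, Pow(Add(-2, c, o), -1)))
Mul(Mul(Function('p')(Mul(Add(2, -3), Add(Function('J')(3), 5)), -6), 86), -16) = Mul(Mul(Mul(-9, Pow(Add(-2, Mul(Add(2, -3), Add(2, 5)), -6), -1)), 86), -16) = Mul(Mul(Mul(-9, Pow(Add(-2, Mul(-1, 7), -6), -1)), 86), -16) = Mul(Mul(Mul(-9, Pow(Add(-2, -7, -6), -1)), 86), -16) = Mul(Mul(Mul(-9, Pow(-15, -1)), 86), -16) = Mul(Mul(Mul(-9, Rational(-1, 15)), 86), -16) = Mul(Mul(Rational(3, 5), 86), -16) = Mul(Rational(258, 5), -16) = Rational(-4128, 5)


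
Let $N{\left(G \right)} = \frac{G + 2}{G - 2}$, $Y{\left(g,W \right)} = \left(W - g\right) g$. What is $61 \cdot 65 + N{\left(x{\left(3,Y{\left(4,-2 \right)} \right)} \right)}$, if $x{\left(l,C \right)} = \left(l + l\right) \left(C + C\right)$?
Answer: $\frac{575068}{145} \approx 3966.0$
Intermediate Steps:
$Y{\left(g,W \right)} = g \left(W - g\right)$
$x{\left(l,C \right)} = 4 C l$ ($x{\left(l,C \right)} = 2 l 2 C = 4 C l$)
$N{\left(G \right)} = \frac{2 + G}{-2 + G}$
$61 \cdot 65 + N{\left(x{\left(3,Y{\left(4,-2 \right)} \right)} \right)} = 61 \cdot 65 + \frac{2 + 4 \cdot 4 \left(-2 - 4\right) 3}{-2 + 4 \cdot 4 \left(-2 - 4\right) 3} = 3965 + \frac{2 + 4 \cdot 4 \left(-2 - 4\right) 3}{-2 + 4 \cdot 4 \left(-2 - 4\right) 3} = 3965 + \frac{2 + 4 \cdot 4 \left(-6\right) 3}{-2 + 4 \cdot 4 \left(-6\right) 3} = 3965 + \frac{2 + 4 \left(-24\right) 3}{-2 + 4 \left(-24\right) 3} = 3965 + \frac{2 - 288}{-2 - 288} = 3965 + \frac{1}{-290} \left(-286\right) = 3965 - - \frac{143}{145} = 3965 + \frac{143}{145} = \frac{575068}{145}$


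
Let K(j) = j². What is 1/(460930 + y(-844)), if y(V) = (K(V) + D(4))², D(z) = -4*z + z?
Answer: 1/507405941906 ≈ 1.9708e-12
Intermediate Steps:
D(z) = -3*z
y(V) = (-12 + V²)² (y(V) = (V² - 3*4)² = (V² - 12)² = (-12 + V²)²)
1/(460930 + y(-844)) = 1/(460930 + (-12 + (-844)²)²) = 1/(460930 + (-12 + 712336)²) = 1/(460930 + 712324²) = 1/(460930 + 507405480976) = 1/507405941906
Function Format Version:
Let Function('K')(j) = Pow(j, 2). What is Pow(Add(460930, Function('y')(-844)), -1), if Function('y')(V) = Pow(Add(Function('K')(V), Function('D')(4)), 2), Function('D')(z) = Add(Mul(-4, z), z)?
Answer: Rational(1, 507405941906) ≈ 1.9708e-12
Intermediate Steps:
Function('D')(z) = Mul(-3, z)
Function('y')(V) = Pow(Add(-12, Pow(V, 2)), 2) (Function('y')(V) = Pow(Add(Pow(V, 2), Mul(-3, 4)), 2) = Pow(Add(Pow(V, 2), -12), 2) = Pow(Add(-12, Pow(V, 2)), 2))
Pow(Add(460930, Function('y')(-844)), -1) = Pow(Add(460930, Pow(Add(-12, Pow(-844, 2)), 2)), -1) = Pow(Add(460930, Pow(Add(-12, 712336), 2)), -1) = Pow(Add(460930, Pow(712324, 2)), -1) = Pow(Add(460930, 507405480976), -1) = Pow(507405941906, -1) = Rational(1, 507405941906)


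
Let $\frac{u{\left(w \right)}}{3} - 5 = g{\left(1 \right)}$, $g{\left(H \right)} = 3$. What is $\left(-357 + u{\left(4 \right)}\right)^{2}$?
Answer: $110889$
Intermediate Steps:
$u{\left(w \right)} = 24$ ($u{\left(w \right)} = 15 + 3 \cdot 3 = 15 + 9 = 24$)
$\left(-357 + u{\left(4 \right)}\right)^{2} = \left(-357 + 24\right)^{2} = \left(-333\right)^{2} = 110889$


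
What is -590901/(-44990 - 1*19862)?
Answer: 590901/64852 ≈ 9.1115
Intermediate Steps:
-590901/(-44990 - 1*19862) = -590901/(-44990 - 19862) = -590901/(-64852) = -590901*(-1/64852) = 590901/64852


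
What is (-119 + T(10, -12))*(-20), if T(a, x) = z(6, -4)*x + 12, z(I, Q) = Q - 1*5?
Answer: -20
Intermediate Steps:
z(I, Q) = -5 + Q (z(I, Q) = Q - 5 = -5 + Q)
T(a, x) = 12 - 9*x (T(a, x) = (-5 - 4)*x + 12 = -9*x + 12 = 12 - 9*x)
(-119 + T(10, -12))*(-20) = (-119 + (12 - 9*(-12)))*(-20) = (-119 + (12 + 108))*(-20) = (-119 + 120)*(-20) = 1*(-20) = -20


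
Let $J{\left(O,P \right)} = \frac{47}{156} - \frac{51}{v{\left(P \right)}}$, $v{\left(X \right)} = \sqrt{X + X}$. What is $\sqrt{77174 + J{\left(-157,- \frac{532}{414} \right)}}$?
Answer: $\frac{\sqrt{8305488734361 + 61901658 i \sqrt{3059}}}{10374} \approx 277.8 + 0.057258 i$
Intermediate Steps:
$v{\left(X \right)} = \sqrt{2} \sqrt{X}$ ($v{\left(X \right)} = \sqrt{2 X} = \sqrt{2} \sqrt{X}$)
$J{\left(O,P \right)} = \frac{47}{156} - \frac{51 \sqrt{2}}{2 \sqrt{P}}$ ($J{\left(O,P \right)} = \frac{47}{156} - \frac{51}{\sqrt{2} \sqrt{P}} = 47 \cdot \frac{1}{156} - 51 \frac{\sqrt{2}}{2 \sqrt{P}} = \frac{47}{156} - \frac{51 \sqrt{2}}{2 \sqrt{P}}$)
$\sqrt{77174 + J{\left(-157,- \frac{532}{414} \right)}} = \sqrt{77174 + \left(\frac{47}{156} - \frac{51 \sqrt{2}}{2 \frac{i \sqrt{6118}}{69}}\right)} = \sqrt{77174 + \left(\frac{47}{156} - \frac{51 \sqrt{2} \left(- \frac{3 i \sqrt{6118}}{266}\right)}{2}\right)} = \sqrt{77174 + \left(\frac{47}{156} + \frac{153 i \sqrt{3059}}{266}\right)} = \sqrt{\frac{12039191}{156} + \frac{153 i \sqrt{3059}}{266}}$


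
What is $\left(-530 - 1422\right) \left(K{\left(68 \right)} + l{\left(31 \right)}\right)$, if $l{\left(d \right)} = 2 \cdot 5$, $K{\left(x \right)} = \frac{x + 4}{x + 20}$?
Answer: $- \frac{232288}{11} \approx -21117.0$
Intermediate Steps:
$K{\left(x \right)} = \frac{4 + x}{20 + x}$
$l{\left(d \right)} = 10$
$\left(-530 - 1422\right) \left(K{\left(68 \right)} + l{\left(31 \right)}\right) = \left(-530 - 1422\right) \left(\frac{4 + 68}{20 + 68} + 10\right) = - 1952 \left(\frac{1}{88} \cdot 72 + 10\right) = - 1952 \left(\frac{9}{11} + 10\right) = \left(-1952\right) \frac{119}{11} = - \frac{232288}{11}$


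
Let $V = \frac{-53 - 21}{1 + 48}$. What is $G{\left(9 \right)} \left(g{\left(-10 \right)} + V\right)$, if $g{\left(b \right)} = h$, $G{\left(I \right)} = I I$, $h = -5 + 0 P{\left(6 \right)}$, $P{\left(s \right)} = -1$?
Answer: $- \frac{25839}{49} \approx -527.33$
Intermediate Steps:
$h = -5$ ($h = -5 + 0 \left(-1\right) = -5 + 0 = -5$)
$G{\left(I \right)} = I^{2}$
$g{\left(b \right)} = -5$
$V = - \frac{74}{49} \approx -1.5102$
$G{\left(9 \right)} \left(g{\left(-10 \right)} + V\right) = 9^{2} \left(-5 - \frac{74}{49}\right) = 81 \left(- \frac{319}{49}\right) = - \frac{25839}{49}$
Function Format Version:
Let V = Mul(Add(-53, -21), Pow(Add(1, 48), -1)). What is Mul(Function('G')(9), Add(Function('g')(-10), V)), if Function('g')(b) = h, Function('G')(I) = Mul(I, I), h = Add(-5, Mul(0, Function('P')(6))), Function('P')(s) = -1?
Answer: Rational(-25839, 49) ≈ -527.33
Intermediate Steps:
h = -5 (h = Add(-5, Mul(0, -1)) = Add(-5, 0) = -5)
Function('G')(I) = Pow(I, 2)
Function('g')(b) = -5
V = Rational(-74, 49) (V = Mul(-74, Pow(49, -1)) = Mul(-74, Rational(1, 49)) = Rational(-74, 49) ≈ -1.5102)
Mul(Function('G')(9), Add(Function('g')(-10), V)) = Mul(Pow(9, 2), Add(-5, Rational(-74, 49))) = Mul(81, Rational(-319, 49)) = Rational(-25839, 49)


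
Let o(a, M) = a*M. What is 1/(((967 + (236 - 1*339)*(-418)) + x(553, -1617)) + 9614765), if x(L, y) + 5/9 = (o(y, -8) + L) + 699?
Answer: 9/87056761 ≈ 1.0338e-7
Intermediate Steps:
o(a, M) = M*a
x(L, y) = 6286/9 + L - 8*y (x(L, y) = -5/9 + ((-8*y + L) + 699) = -5/9 + ((L - 8*y) + 699) = -5/9 + (699 + L - 8*y) = 6286/9 + L - 8*y)
1/(((967 + (236 - 1*339)*(-418)) + x(553, -1617)) + 9614765) = 1/(((967 + (236 - 1*339)*(-418)) + (6286/9 + 553 - 8*(-1617))) + 9614765) = 1/(((967 + (236 - 339)*(-418)) + (6286/9 + 553 + 12936)) + 9614765) = 1/(((967 - 103*(-418)) + 127687/9) + 9614765) = 1/(((967 + 43054) + 127687/9) + 9614765) = 1/((44021 + 127687/9) + 9614765) = 1/(523876/9 + 9614765) = 1/(87056761/9) = 9/87056761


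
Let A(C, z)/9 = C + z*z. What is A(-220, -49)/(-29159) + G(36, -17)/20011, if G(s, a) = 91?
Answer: -390142450/583500749 ≈ -0.66862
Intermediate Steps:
A(C, z) = 9*C + 9*z**2 (A(C, z) = 9*(C + z*z) = 9*(C + z**2) = 9*C + 9*z**2)
A(-220, -49)/(-29159) + G(36, -17)/20011 = (9*(-220) + 9*(-49)**2)/(-29159) + 91/20011 = (-1980 + 9*2401)*(-1/29159) + 91*(1/20011) = (-1980 + 21609)*(-1/29159) + 91/20011 = 19629*(-1/29159) + 91/20011 = -19629/29159 + 91/20011 = -390142450/583500749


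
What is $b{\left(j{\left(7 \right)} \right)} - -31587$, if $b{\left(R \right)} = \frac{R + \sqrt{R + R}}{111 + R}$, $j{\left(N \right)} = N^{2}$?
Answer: $\frac{5053969}{160} + \frac{7 \sqrt{2}}{160} \approx 31587.0$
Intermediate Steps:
$b{\left(R \right)} = \frac{R + \sqrt{2} \sqrt{R}}{111 + R}$ ($b{\left(R \right)} = \frac{R + \sqrt{2 R}}{111 + R} = \frac{R + \sqrt{2} \sqrt{R}}{111 + R}$)
$b{\left(j{\left(7 \right)} \right)} - -31587 = \frac{7^{2} + \sqrt{2} \sqrt{7^{2}}}{111 + 7^{2}} - -31587 = \frac{49 + \sqrt{2} \sqrt{49}}{111 + 49} + 31587 = \frac{49 + \sqrt{2} \cdot 7}{160} + 31587 = \frac{49 + 7 \sqrt{2}}{160} + 31587 = \left(\frac{49}{160} + \frac{7 \sqrt{2}}{160}\right) + 31587 = \frac{5053969}{160} + \frac{7 \sqrt{2}}{160}$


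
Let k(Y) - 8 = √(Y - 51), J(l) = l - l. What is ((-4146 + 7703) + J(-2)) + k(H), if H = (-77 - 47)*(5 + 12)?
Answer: 3565 + I*√2159 ≈ 3565.0 + 46.465*I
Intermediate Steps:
J(l) = 0
H = -2108 (H = -124*17 = -2108)
k(Y) = 8 + √(-51 + Y) (k(Y) = 8 + √(Y - 51) = 8 + √(-51 + Y))
((-4146 + 7703) + J(-2)) + k(H) = ((-4146 + 7703) + 0) + (8 + √(-51 - 2108)) = (3557 + 0) + (8 + √(-2159)) = 3557 + (8 + I*√2159) = 3565 + I*√2159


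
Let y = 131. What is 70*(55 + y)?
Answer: 13020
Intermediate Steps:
70*(55 + y) = 70*(55 + 131) = 70*186 = 13020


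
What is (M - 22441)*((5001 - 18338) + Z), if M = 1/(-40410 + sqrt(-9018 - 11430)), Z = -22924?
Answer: 73823157584824131/90721586 + 12087*I*sqrt(142)/45360793 ≈ 8.1373e+8 + 0.0031753*I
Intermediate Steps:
M = 1/(-40410 + 12*I*sqrt(142)) (M = 1/(-40410 + sqrt(-20448)) = 1/(-40410 + 12*I*sqrt(142)) ≈ -2.4746e-5 - 8.757e-8*I)
(M - 22441)*((5001 - 18338) + Z) = ((-2245/90721586 - I*sqrt(142)/136082379) - 22441)*((5001 - 18338) - 22924) = (-2035883113671/90721586 - I*sqrt(142)/136082379)*(-13337 - 22924) = (-2035883113671/90721586 - I*sqrt(142)/136082379)*(-36261) = 73823157584824131/90721586 + 12087*I*sqrt(142)/45360793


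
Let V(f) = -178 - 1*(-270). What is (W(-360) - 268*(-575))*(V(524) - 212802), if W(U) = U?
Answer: -32702035400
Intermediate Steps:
V(f) = 92 (V(f) = -178 + 270 = 92)
(W(-360) - 268*(-575))*(V(524) - 212802) = (-360 - 268*(-575))*(92 - 212802) = (-360 + 154100)*(-212710) = 153740*(-212710) = -32702035400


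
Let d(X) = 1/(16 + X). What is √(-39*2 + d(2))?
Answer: I*√2806/6 ≈ 8.8286*I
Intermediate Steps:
√(-39*2 + d(2)) = √(-39*2 + 1/(16 + 2)) = √(-78 + 1/18) = √(-1403/18) = I*√2806/6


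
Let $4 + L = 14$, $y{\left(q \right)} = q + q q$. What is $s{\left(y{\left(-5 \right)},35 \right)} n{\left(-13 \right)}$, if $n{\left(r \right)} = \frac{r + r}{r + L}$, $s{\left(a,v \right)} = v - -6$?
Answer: $\frac{1066}{3} \approx 355.33$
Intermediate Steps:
$y{\left(q \right)} = q + q^{2}$
$s{\left(a,v \right)} = 6 + v$ ($s{\left(a,v \right)} = v + 6 = 6 + v$)
$L = 10$ ($L = -4 + 14 = 10$)
$n{\left(r \right)} = \frac{2 r}{10 + r}$ ($n{\left(r \right)} = \frac{r + r}{r + 10} = \frac{2 r}{10 + r}$)
$s{\left(y{\left(-5 \right)},35 \right)} n{\left(-13 \right)} = \left(6 + 35\right) 2 \left(-13\right) \frac{1}{10 - 13} = 41 \cdot 2 \left(-13\right) \frac{1}{-3} = 41 \cdot 2 \left(-13\right) \left(- \frac{1}{3}\right) = 41 \cdot \frac{26}{3} = \frac{1066}{3}$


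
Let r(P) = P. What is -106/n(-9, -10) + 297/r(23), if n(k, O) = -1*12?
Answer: 3001/138 ≈ 21.746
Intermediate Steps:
n(k, O) = -12
-106/n(-9, -10) + 297/r(23) = -106/(-12) + 297/23 = -106*(-1/12) + 297*(1/23) = 53/6 + 297/23 = 3001/138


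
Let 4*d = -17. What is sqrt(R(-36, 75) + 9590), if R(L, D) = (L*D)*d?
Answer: sqrt(21065) ≈ 145.14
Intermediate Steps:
d = -17/4 (d = (1/4)*(-17) = -17/4 ≈ -4.2500)
R(L, D) = -17*D*L/4 (R(L, D) = (L*D)*(-17/4) = (D*L)*(-17/4) = -17*D*L/4)
sqrt(R(-36, 75) + 9590) = sqrt(-17/4*75*(-36) + 9590) = sqrt(11475 + 9590) = sqrt(21065)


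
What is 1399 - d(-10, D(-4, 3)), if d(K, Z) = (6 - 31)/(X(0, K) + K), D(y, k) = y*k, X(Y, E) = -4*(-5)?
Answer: 2803/2 ≈ 1401.5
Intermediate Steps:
X(Y, E) = 20
D(y, k) = k*y
d(K, Z) = -25/(20 + K) (d(K, Z) = (6 - 31)/(20 + K) = -25/(20 + K))
1399 - d(-10, D(-4, 3)) = 1399 - (-25)/(20 - 10) = 1399 - (-25)/10 = 1399 - 1*(-5/2) = 1399 + 5/2 = 2803/2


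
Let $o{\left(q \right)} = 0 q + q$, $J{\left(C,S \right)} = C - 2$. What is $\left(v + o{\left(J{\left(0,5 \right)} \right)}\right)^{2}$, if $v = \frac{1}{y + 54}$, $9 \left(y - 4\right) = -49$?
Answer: $\frac{877969}{223729} \approx 3.9243$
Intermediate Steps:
$y = - \frac{13}{9}$ ($y = 4 + \frac{1}{9} \left(-49\right) = 4 - \frac{49}{9} = - \frac{13}{9} \approx -1.4444$)
$J{\left(C,S \right)} = -2 + C$
$o{\left(q \right)} = q$ ($o{\left(q \right)} = 0 + q = q$)
$v = \frac{9}{473}$ ($v = \frac{1}{- \frac{13}{9} + 54} = \frac{1}{\frac{473}{9}} = \frac{9}{473} \approx 0.019027$)
$\left(v + o{\left(J{\left(0,5 \right)} \right)}\right)^{2} = \left(\frac{9}{473} + \left(-2 + 0\right)\right)^{2} = \left(\frac{9}{473} - 2\right)^{2} = \left(- \frac{937}{473}\right)^{2} = \frac{877969}{223729}$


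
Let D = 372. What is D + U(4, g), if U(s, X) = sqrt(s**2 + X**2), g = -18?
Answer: 372 + 2*sqrt(85) ≈ 390.44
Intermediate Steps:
U(s, X) = sqrt(X**2 + s**2)
D + U(4, g) = 372 + sqrt((-18)**2 + 4**2) = 372 + sqrt(324 + 16) = 372 + sqrt(340) = 372 + 2*sqrt(85)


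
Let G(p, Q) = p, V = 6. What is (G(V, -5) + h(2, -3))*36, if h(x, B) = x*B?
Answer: 0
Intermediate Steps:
h(x, B) = B*x
(G(V, -5) + h(2, -3))*36 = (6 - 3*2)*36 = (6 - 6)*36 = 0*36 = 0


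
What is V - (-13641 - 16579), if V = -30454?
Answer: -234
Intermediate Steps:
V - (-13641 - 16579) = -30454 - (-13641 - 16579) = -30454 - 1*(-30220) = -30454 + 30220 = -234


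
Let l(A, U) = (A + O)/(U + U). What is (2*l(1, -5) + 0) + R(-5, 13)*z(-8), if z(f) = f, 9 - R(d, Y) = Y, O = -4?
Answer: 163/5 ≈ 32.600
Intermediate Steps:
R(d, Y) = 9 - Y
l(A, U) = (-4 + A)/(2*U) (l(A, U) = (A - 4)/(U + U) = (-4 + A)/((2*U)) = (-4 + A)*(1/(2*U)) = (-4 + A)/(2*U))
(2*l(1, -5) + 0) + R(-5, 13)*z(-8) = (2*((1/2)*(-4 + 1)/(-5)) + 0) + (9 - 1*13)*(-8) = (2*((1/2)*(-1/5)*(-3)) + 0) + (9 - 13)*(-8) = (2*(3/10) + 0) - 4*(-8) = (3/5 + 0) + 32 = 3/5 + 32 = 163/5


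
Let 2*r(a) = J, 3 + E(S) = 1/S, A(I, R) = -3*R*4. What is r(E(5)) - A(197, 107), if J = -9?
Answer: 2559/2 ≈ 1279.5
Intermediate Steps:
A(I, R) = -12*R
E(S) = -3 + 1/S
r(a) = -9/2 (r(a) = (½)*(-9) = -9/2)
r(E(5)) - A(197, 107) = -9/2 - (-12)*107 = -9/2 - 1*(-1284) = -9/2 + 1284 = 2559/2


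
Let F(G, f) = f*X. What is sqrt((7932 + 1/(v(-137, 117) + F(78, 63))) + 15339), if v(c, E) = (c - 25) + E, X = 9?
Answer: sqrt(704552854)/174 ≈ 152.55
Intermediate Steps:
F(G, f) = 9*f (F(G, f) = f*9 = 9*f)
v(c, E) = -25 + E + c (v(c, E) = (-25 + c) + E = -25 + E + c)
sqrt((7932 + 1/(v(-137, 117) + F(78, 63))) + 15339) = sqrt((7932 + 1/((-25 + 117 - 137) + 9*63)) + 15339) = sqrt((7932 + 1/(-45 + 567)) + 15339) = sqrt((7932 + 1/522) + 15339) = sqrt(4140505/522 + 15339) = sqrt(12147463/522) = sqrt(704552854)/174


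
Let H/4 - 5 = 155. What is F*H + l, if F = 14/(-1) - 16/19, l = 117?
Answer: -178257/19 ≈ -9382.0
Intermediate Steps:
H = 640 (H = 20 + 4*155 = 20 + 620 = 640)
F = -282/19 (F = 14*(-1) - 16*1/19 = -14 - 16/19 = -282/19 ≈ -14.842)
F*H + l = -282/19*640 + 117 = -180480/19 + 117 = -178257/19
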